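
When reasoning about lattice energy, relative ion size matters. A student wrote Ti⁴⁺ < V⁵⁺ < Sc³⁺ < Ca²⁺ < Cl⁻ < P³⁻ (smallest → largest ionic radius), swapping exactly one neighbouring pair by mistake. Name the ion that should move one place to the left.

Check each adjacent pair. Ti⁴⁺ and V⁵⁺ are reversed: both have 18 electrons but Z(V)=23 > Z(Ti)=22, so V⁵⁺ should be the smaller of the two. No other neighbouring pair contradicts the periodic trends, so V⁵⁺ is the ion listed too late.

V⁵⁺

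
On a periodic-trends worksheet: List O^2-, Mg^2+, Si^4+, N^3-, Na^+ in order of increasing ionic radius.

Si^4+ < Mg^2+ < Na^+ < O^2- < N^3-

These species are isoelectronic with 10 electrons. The only difference is the number of protons: Si^4+ (Z=14), Mg^2+ (Z=12), Na^+ (Z=11), O^2- (Z=8), N^3- (Z=7). The strongest nuclear pull (Si^4+) gives the smallest ion.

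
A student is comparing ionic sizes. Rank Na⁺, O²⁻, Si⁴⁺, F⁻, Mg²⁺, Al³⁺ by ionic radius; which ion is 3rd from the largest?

Each ion has 10 electrons. The ranking follows nuclear charge in reverse — greater Z gives a smaller radius. Si⁴⁺ (Z=14), Al³⁺ (Z=13), Mg²⁺ (Z=12), Na⁺ (Z=11), F⁻ (Z=9), O²⁻ (Z=8).
That gives Si⁴⁺ < Al³⁺ < Mg²⁺ < Na⁺ < F⁻ < O²⁻. From the largest end, number 3 is Na⁺.

Na⁺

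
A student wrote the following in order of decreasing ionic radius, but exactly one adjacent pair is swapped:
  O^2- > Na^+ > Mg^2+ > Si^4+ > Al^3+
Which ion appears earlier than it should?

Si^4+

Scanning neighbour by neighbour, only Si^4+/Al^3+ violates a trend: they are isoelectronic (10 e⁻) and Si has more protons than Al (14 vs 13), making Si^4+ smaller. That makes Si^4+ the one sitting a position early relative to where it belongs.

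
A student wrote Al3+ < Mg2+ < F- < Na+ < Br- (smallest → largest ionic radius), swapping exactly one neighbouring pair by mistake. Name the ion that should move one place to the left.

Scanning neighbour by neighbour, only F-/Na+ violates a trend: both have 10 electrons but Z(Na)=11 > Z(F)=9, so Na+ should be the smaller of the two. That makes Na+ the one sitting a position late relative to where it belongs.

Na+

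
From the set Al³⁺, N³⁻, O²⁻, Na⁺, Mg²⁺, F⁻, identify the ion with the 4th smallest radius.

F⁻

All of these have 10 electrons (isoelectronic). With the same electron cloud, the ion with the most protons pulls it in tightest. Nuclear charges: Al³⁺ (Z=13), Mg²⁺ (Z=12), Na⁺ (Z=11), F⁻ (Z=9), O²⁻ (Z=8), N³⁻ (Z=7). Highest Z is smallest.
Full ascending order: Al³⁺ < Mg²⁺ < Na⁺ < F⁻ < O²⁻ < N³⁻. Counting from the smallest, position 4 is F⁻.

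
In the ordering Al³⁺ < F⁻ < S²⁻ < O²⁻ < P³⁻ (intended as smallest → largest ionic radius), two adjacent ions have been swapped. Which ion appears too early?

S²⁻

Check each adjacent pair. S²⁻ and O²⁻ are reversed: O²⁻ and S²⁻ are in one column with the same charge; the lighter period-2 ion has one fewer shell and is smaller. No other neighbouring pair contradicts the periodic trends, so S²⁻ is the ion listed too early.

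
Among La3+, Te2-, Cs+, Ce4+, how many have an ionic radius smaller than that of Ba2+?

2

Isoelectronic series (54 e⁻ each). Size is set by nuclear charge: more protons means a smaller ion. Ce4+ (Z=58), La3+ (Z=57), Ba2+ (Z=56), Cs+ (Z=55), Te2- (Z=52).
Ordering all of them (including Ba2+) by radius gives Ce4+ < La3+ < Ba2+ < Cs+ < Te2-. So 2 are smaller.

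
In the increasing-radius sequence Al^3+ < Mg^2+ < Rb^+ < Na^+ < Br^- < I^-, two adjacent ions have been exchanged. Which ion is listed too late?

Na^+

The pair Rb^+, Na^+ is the wrong way round — both in group 1 with the same charge; Na^+ (period 3) has the smaller radius. All other adjacent pairs agree with periodic trends, so Na^+ is the misplaced ion.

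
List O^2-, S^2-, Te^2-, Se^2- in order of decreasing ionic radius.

Te^2- > Se^2- > S^2- > O^2-

These ions sit in one column with identical charge. Each step down the periodic table adds a principal shell, increasing the radius.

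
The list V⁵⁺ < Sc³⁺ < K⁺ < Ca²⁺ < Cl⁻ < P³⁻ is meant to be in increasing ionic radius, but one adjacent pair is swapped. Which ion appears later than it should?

Scanning neighbour by neighbour, only K⁺/Ca²⁺ violates a trend: both have 18 electrons but Z(Ca)=20 > Z(K)=19, so Ca²⁺ should be the smaller of the two. That makes Ca²⁺ the one sitting a position late relative to where it belongs.

Ca²⁺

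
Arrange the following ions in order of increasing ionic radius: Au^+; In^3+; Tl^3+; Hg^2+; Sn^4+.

Work out protons and electrons: Sn^4+: 46 e⁻, Z=50, In^3+: 46 e⁻, Z=49, Tl^3+: 78 e⁻, Z=81, Hg^2+: 78 e⁻, Z=80, Au^+: 78 e⁻, Z=79. Sn^4+ < In^3+ (both 46 e⁻, Z=50>49); In^3+ < Tl^3+ (same group, 1 shell fewer); Tl^3+ < Hg^2+ (both 78 e⁻, Z=81>80); Hg^2+ < Au^+ (both 78 e⁻, Z=80>79).

Sn^4+ < In^3+ < Tl^3+ < Hg^2+ < Au^+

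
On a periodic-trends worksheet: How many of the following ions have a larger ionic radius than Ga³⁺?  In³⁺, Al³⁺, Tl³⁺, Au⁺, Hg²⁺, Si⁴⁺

Tabulating Z and e⁻: Si⁴⁺ has 10 e⁻ (Z=14), Al³⁺ has 10 e⁻ (Z=13), Ga³⁺ has 28 e⁻ (Z=31), In³⁺ has 46 e⁻ (Z=49), Tl³⁺ has 78 e⁻ (Z=81), Hg²⁺ has 78 e⁻ (Z=80), Au⁺ has 78 e⁻ (Z=79). Si⁴⁺ < Al³⁺ (isoelectronic, higher Z=14 is smaller); Al³⁺ < Ga³⁺ (same group, period 3 vs 4); Ga³⁺ < In³⁺ (same group, period 4 vs 5); In³⁺ < Tl³⁺ (same group, 1 shell fewer); Tl³⁺ < Hg²⁺ (isoelectronic, higher Z=81 is smaller); Hg²⁺ < Au⁺ (isoelectronic, higher Z=80 is smaller).
Overall: Si⁴⁺ < Al³⁺ < Ga³⁺ < In³⁺ < Tl³⁺ < Hg²⁺ < Au⁺. Ga³⁺ has 2 below it and 4 above. Count: 4.

4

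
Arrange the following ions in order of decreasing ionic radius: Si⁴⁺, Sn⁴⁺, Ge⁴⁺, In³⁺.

In³⁺ > Sn⁴⁺ > Ge⁴⁺ > Si⁴⁺

Si⁴⁺ has 10 e⁻ (Z=14), Ge⁴⁺ has 28 e⁻ (Z=32), Sn⁴⁺ has 46 e⁻ (Z=50), In³⁺ has 46 e⁻ (Z=49). Si⁴⁺ < Ge⁴⁺ (same group, period 3 vs 4); Ge⁴⁺ < Sn⁴⁺ (same group, period 4 vs 5); Sn⁴⁺ < In³⁺ (both 46 e⁻, Z=50>49).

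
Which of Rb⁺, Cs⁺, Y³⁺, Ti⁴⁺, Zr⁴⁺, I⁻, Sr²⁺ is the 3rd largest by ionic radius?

Tabulating Z and e⁻: Ti⁴⁺ has 18 e⁻ (Z=22), Zr⁴⁺ has 36 e⁻ (Z=40), Y³⁺ has 36 e⁻ (Z=39), Sr²⁺ has 36 e⁻ (Z=38), Rb⁺ has 36 e⁻ (Z=37), Cs⁺ has 54 e⁻ (Z=55), I⁻ has 54 e⁻ (Z=53). Ti⁴⁺ < Zr⁴⁺ (same group, period 4 vs 5); Zr⁴⁺ < Y³⁺ (isoelectronic, higher Z=40 is smaller); Y³⁺ < Sr²⁺ (isoelectronic, higher Z=39 is smaller); Sr²⁺ < Rb⁺ (both 36 e⁻, Z=38>37); Rb⁺ < Cs⁺ (same group, period 5 vs 6); Cs⁺ < I⁻ (both 54 e⁻, Z=55>53).
That gives Ti⁴⁺ < Zr⁴⁺ < Y³⁺ < Sr²⁺ < Rb⁺ < Cs⁺ < I⁻. From the largest end, number 3 is Rb⁺.

Rb⁺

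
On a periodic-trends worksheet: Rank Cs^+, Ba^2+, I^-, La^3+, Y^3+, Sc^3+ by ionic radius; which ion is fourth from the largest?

First list Z and electron count for each: Sc^3+ has 18 e⁻ (Z=21), Y^3+ has 36 e⁻ (Z=39), La^3+ has 54 e⁻ (Z=57), Ba^2+ has 54 e⁻ (Z=56), Cs^+ has 54 e⁻ (Z=55), I^- has 54 e⁻ (Z=53). Sc^3+ < Y^3+ (same group, 1 shell fewer); Y^3+ < La^3+ (same group, period 5 vs 6); La^3+ < Ba^2+ (isoelectronic, higher Z=57 is smaller); Ba^2+ < Cs^+ (both 54 e⁻, Z=56>55); Cs^+ < I^- (both 54 e⁻, Z=55>53).
That gives Sc^3+ < Y^3+ < La^3+ < Ba^2+ < Cs^+ < I^-. From the largest end, number 4 is La^3+.

La^3+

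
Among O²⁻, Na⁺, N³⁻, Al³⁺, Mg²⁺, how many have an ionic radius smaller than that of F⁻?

3

Each ion has 10 electrons. The ranking follows nuclear charge in reverse — greater Z gives a smaller radius. Al³⁺ (Z=13), Mg²⁺ (Z=12), Na⁺ (Z=11), F⁻ (Z=9), O²⁻ (Z=8), N³⁻ (Z=7).
Placing each against F⁻: smaller — Al³⁺, Mg²⁺, Na⁺; larger — O²⁻, N³⁻. That's 3.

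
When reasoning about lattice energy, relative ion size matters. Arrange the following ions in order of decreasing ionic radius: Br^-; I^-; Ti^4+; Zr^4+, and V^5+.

V^5+ (Z=23, 18 e⁻), Ti^4+ (Z=22, 18 e⁻), Zr^4+ (Z=40, 36 e⁻), Br^- (Z=35, 36 e⁻), I^- (Z=53, 54 e⁻). V^5+ < Ti^4+ (isoelectronic, higher Z=23 is smaller); Ti^4+ < Zr^4+ (same group, 1 shell fewer); Zr^4+ < Br^- (both 36 e⁻, Z=40>35); Br^- < I^- (same group, 1 shell fewer).

I^- > Br^- > Zr^4+ > Ti^4+ > V^5+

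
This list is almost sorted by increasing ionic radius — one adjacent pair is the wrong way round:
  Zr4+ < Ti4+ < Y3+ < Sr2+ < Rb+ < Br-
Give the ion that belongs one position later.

The pair Zr4+, Ti4+ is the wrong way round — Ti4+ and Zr4+ are in one column with the same charge; the lighter period-4 ion has one fewer shell and is smaller. All other adjacent pairs agree with periodic trends, so Zr4+ is the misplaced ion.

Zr4+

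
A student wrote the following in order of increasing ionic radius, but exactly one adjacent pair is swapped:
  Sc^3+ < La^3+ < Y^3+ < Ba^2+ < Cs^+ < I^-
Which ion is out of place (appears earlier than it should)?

La^3+

The pair La^3+, Y^3+ is the wrong way round — same group and charge — period 5 sits above period 6, so Y^3+ is smaller. All other adjacent pairs agree with periodic trends, so La^3+ is the misplaced ion.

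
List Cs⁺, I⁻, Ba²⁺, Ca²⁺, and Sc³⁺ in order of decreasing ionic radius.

I⁻ > Cs⁺ > Ba²⁺ > Ca²⁺ > Sc³⁺

First list Z and electron count for each: Sc³⁺ (Z=21, 18 e⁻), Ca²⁺ (Z=20, 18 e⁻), Ba²⁺ (Z=56, 54 e⁻), Cs⁺ (Z=55, 54 e⁻), I⁻ (Z=53, 54 e⁻). Sc³⁺ < Ca²⁺ (both 18 e⁻, Z=21>20); Ca²⁺ < Ba²⁺ (same group, 2 shells fewer); Ba²⁺ < Cs⁺ (isoelectronic, higher Z=56 is smaller); Cs⁺ < I⁻ (both 54 e⁻, Z=55>53).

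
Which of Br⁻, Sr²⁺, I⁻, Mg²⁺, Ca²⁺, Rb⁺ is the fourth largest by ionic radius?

Sr²⁺

First list Z and electron count for each: Mg²⁺ has 10 e⁻ (Z=12), Ca²⁺ has 18 e⁻ (Z=20), Sr²⁺ has 36 e⁻ (Z=38), Rb⁺ has 36 e⁻ (Z=37), Br⁻ has 36 e⁻ (Z=35), I⁻ has 54 e⁻ (Z=53). Mg²⁺ < Ca²⁺ (same group, period 3 vs 4); Ca²⁺ < Sr²⁺ (same group, period 4 vs 5); Sr²⁺ < Rb⁺ (both 36 e⁻, Z=38>37); Rb⁺ < Br⁻ (both 36 e⁻, Z=37>35); Br⁻ < I⁻ (same group, 1 shell fewer).
Ordering: Mg²⁺ < Ca²⁺ < Sr²⁺ < Rb⁺ < Br⁻ < I⁻. The fourth largest is Sr²⁺.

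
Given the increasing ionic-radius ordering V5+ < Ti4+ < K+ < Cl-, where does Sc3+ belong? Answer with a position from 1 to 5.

3

Each ion has 18 electrons. The ranking follows nuclear charge in reverse — greater Z gives a smaller radius. V5+ (Z=23), Ti4+ (Z=22), Sc3+ (Z=21), K+ (Z=19), Cl- (Z=17).
The complete sequence is V5+ < Ti4+ < Sc3+ < K+ < Cl-. Sc3+ sits at position 3.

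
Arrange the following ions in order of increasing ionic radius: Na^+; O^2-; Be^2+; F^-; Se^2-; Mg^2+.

Be^2+ < Mg^2+ < Na^+ < F^- < O^2- < Se^2-

First list Z and electron count for each: Be^2+ has 2 e⁻ (Z=4), Mg^2+ has 10 e⁻ (Z=12), Na^+ has 10 e⁻ (Z=11), F^- has 10 e⁻ (Z=9), O^2- has 10 e⁻ (Z=8), Se^2- has 36 e⁻ (Z=34). Be^2+ < Mg^2+ (same group, 1 shell fewer); Mg^2+ < Na^+ (both 10 e⁻, Z=12>11); Na^+ < F^- (isoelectronic, higher Z=11 is smaller); F^- < O^2- (isoelectronic, higher Z=9 is smaller); O^2- < Se^2- (same group, period 2 vs 4).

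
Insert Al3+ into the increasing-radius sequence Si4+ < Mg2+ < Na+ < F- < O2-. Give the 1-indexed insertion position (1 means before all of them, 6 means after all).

2

Each ion has 10 electrons. The ranking follows nuclear charge in reverse — greater Z gives a smaller radius. Si4+ (Z=14), Al3+ (Z=13), Mg2+ (Z=12), Na+ (Z=11), F- (Z=9), O2- (Z=8).
The complete sequence is Si4+ < Al3+ < Mg2+ < Na+ < F- < O2-. Al3+ sits at position 2.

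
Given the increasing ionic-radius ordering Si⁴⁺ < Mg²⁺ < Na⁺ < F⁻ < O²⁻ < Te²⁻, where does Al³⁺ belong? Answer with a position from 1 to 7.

Tabulating Z and e⁻: Si⁴⁺ (Z=14, 10 e⁻), Al³⁺ (Z=13, 10 e⁻), Mg²⁺ (Z=12, 10 e⁻), Na⁺ (Z=11, 10 e⁻), F⁻ (Z=9, 10 e⁻), O²⁻ (Z=8, 10 e⁻), Te²⁻ (Z=52, 54 e⁻). Si⁴⁺ < Al³⁺ (both 10 e⁻, Z=14>13); Al³⁺ < Mg²⁺ (isoelectronic, higher Z=13 is smaller); Mg²⁺ < Na⁺ (both 10 e⁻, Z=12>11); Na⁺ < F⁻ (isoelectronic, higher Z=11 is smaller); F⁻ < O²⁻ (both 10 e⁻, Z=9>8); O²⁻ < Te²⁻ (same group, period 2 vs 5).
Merged order: Si⁴⁺ < Al³⁺ < Mg²⁺ < Na⁺ < F⁻ < O²⁻ < Te²⁻ — Al³⁺ is number 2.

2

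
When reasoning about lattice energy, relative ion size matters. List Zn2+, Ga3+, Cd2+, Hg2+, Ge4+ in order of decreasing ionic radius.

Hg2+ > Cd2+ > Zn2+ > Ga3+ > Ge4+

First list Z and electron count for each: Ge4+: 28 e⁻, Z=32, Ga3+: 28 e⁻, Z=31, Zn2+: 28 e⁻, Z=30, Cd2+: 46 e⁻, Z=48, Hg2+: 78 e⁻, Z=80. Ge4+ < Ga3+ (isoelectronic, higher Z=32 is smaller); Ga3+ < Zn2+ (isoelectronic, higher Z=31 is smaller); Zn2+ < Cd2+ (same group, period 4 vs 5); Cd2+ < Hg2+ (same group, 1 shell fewer).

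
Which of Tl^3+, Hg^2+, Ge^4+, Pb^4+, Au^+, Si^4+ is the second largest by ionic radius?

Work out protons and electrons: Si^4+ (Z=14, 10 e⁻), Ge^4+ (Z=32, 28 e⁻), Pb^4+ (Z=82, 78 e⁻), Tl^3+ (Z=81, 78 e⁻), Hg^2+ (Z=80, 78 e⁻), Au^+ (Z=79, 78 e⁻). Si^4+ < Ge^4+ (same group, period 3 vs 4); Ge^4+ < Pb^4+ (same group, 2 shells fewer); Pb^4+ < Tl^3+ (isoelectronic, higher Z=82 is smaller); Tl^3+ < Hg^2+ (isoelectronic, higher Z=81 is smaller); Hg^2+ < Au^+ (isoelectronic, higher Z=80 is smaller).
That gives Si^4+ < Ge^4+ < Pb^4+ < Tl^3+ < Hg^2+ < Au^+. From the largest end, number 2 is Hg^2+.

Hg^2+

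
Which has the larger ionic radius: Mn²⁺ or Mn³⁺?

Mn²⁺

Same element, different charge: the more highly charged cation has fewer electrons and a greater effective nuclear charge per electron, making Mn³⁺ the smallest.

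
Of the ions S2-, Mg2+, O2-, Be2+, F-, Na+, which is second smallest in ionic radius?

Mg2+

Be2+ has 2 e⁻ (Z=4), Mg2+ has 10 e⁻ (Z=12), Na+ has 10 e⁻ (Z=11), F- has 10 e⁻ (Z=9), O2- has 10 e⁻ (Z=8), S2- has 18 e⁻ (Z=16). Be2+ < Mg2+ (same group, period 2 vs 3); Mg2+ < Na+ (isoelectronic, higher Z=12 is smaller); Na+ < F- (both 10 e⁻, Z=11>9); F- < O2- (both 10 e⁻, Z=9>8); O2- < S2- (same group, 1 shell fewer).
That gives Be2+ < Mg2+ < Na+ < F- < O2- < S2-. From the smallest end, number 2 is Mg2+.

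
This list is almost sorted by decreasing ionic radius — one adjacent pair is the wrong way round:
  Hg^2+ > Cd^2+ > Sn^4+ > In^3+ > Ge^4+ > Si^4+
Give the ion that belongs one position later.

Check each adjacent pair. Sn^4+ and In^3+ are reversed: both have 46 electrons but Z(Sn)=50 > Z(In)=49, so Sn^4+ should be the smaller of the two. No other neighbouring pair contradicts the periodic trends, so Sn^4+ is the ion listed too early.

Sn^4+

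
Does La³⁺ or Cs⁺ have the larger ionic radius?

Cs⁺

Isoelectronic series (54 e⁻ each). Size is set by nuclear charge: more protons means a smaller ion. La³⁺ (Z=57), Cs⁺ (Z=55).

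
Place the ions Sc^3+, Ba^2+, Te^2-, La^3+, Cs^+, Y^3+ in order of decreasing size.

First list Z and electron count for each: Sc^3+: 18 e⁻, Z=21, Y^3+: 36 e⁻, Z=39, La^3+: 54 e⁻, Z=57, Ba^2+: 54 e⁻, Z=56, Cs^+: 54 e⁻, Z=55, Te^2-: 54 e⁻, Z=52. Sc^3+ < Y^3+ (same group, 1 shell fewer); Y^3+ < La^3+ (same group, period 5 vs 6); La^3+ < Ba^2+ (isoelectronic, higher Z=57 is smaller); Ba^2+ < Cs^+ (isoelectronic, higher Z=56 is smaller); Cs^+ < Te^2- (both 54 e⁻, Z=55>52).

Te^2- > Cs^+ > Ba^2+ > La^3+ > Y^3+ > Sc^3+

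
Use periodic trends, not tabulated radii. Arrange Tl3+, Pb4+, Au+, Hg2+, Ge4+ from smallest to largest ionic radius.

Ge4+ < Pb4+ < Tl3+ < Hg2+ < Au+

First list Z and electron count for each: Ge4+ has 28 e⁻ (Z=32), Pb4+ has 78 e⁻ (Z=82), Tl3+ has 78 e⁻ (Z=81), Hg2+ has 78 e⁻ (Z=80), Au+ has 78 e⁻ (Z=79). Ge4+ < Pb4+ (same group, 2 shells fewer); Pb4+ < Tl3+ (isoelectronic, higher Z=82 is smaller); Tl3+ < Hg2+ (isoelectronic, higher Z=81 is smaller); Hg2+ < Au+ (isoelectronic, higher Z=80 is smaller).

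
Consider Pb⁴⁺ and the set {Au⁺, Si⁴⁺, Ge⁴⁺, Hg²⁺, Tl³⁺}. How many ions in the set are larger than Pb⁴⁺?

3

First list Z and electron count for each: Si⁴⁺ (Z=14, 10 e⁻), Ge⁴⁺ (Z=32, 28 e⁻), Pb⁴⁺ (Z=82, 78 e⁻), Tl³⁺ (Z=81, 78 e⁻), Hg²⁺ (Z=80, 78 e⁻), Au⁺ (Z=79, 78 e⁻). Si⁴⁺ < Ge⁴⁺ (same group, period 3 vs 4); Ge⁴⁺ < Pb⁴⁺ (same group, 2 shells fewer); Pb⁴⁺ < Tl³⁺ (isoelectronic, higher Z=82 is smaller); Tl³⁺ < Hg²⁺ (isoelectronic, higher Z=81 is smaller); Hg²⁺ < Au⁺ (both 78 e⁻, Z=80>79).
Ordering all of them (including Pb⁴⁺) by radius gives Si⁴⁺ < Ge⁴⁺ < Pb⁴⁺ < Tl³⁺ < Hg²⁺ < Au⁺. That's 3.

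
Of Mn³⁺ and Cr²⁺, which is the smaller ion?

All of these have 22 electrons (isoelectronic). With the same electron cloud, the ion with the most protons pulls it in tightest. Nuclear charges: Mn³⁺ (Z=25), Cr²⁺ (Z=24). Highest Z is smallest.

Mn³⁺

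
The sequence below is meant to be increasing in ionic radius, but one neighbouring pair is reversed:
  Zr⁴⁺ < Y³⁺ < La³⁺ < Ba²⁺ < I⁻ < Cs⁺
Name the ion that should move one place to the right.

The pair I⁻, Cs⁺ is the wrong way round — both have 54 electrons but Z(Cs)=55 > Z(I)=53, so Cs⁺ should be the smaller of the two. All other adjacent pairs agree with periodic trends, so I⁻ is the misplaced ion.

I⁻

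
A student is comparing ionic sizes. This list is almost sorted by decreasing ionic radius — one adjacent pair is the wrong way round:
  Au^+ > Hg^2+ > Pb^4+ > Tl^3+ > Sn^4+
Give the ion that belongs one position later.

Pb^4+

Scanning neighbour by neighbour, only Pb^4+/Tl^3+ violates a trend: they are isoelectronic (78 e⁻) and Pb has more protons than Tl (82 vs 81), making Pb^4+ smaller. That makes Pb^4+ the one sitting a position early relative to where it belongs.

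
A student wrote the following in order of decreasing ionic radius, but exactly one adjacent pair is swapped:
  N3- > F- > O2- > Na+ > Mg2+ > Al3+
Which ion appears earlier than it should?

F-

The pair F-, O2- is the wrong way round — both have 10 electrons but Z(F)=9 > Z(O)=8, so F- should be the smaller of the two. All other adjacent pairs agree with periodic trends, so F- is the misplaced ion.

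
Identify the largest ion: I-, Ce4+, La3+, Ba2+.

I-

Isoelectronic series (54 e⁻ each). Size is set by nuclear charge: more protons means a smaller ion. Ce4+ (Z=58), La3+ (Z=57), Ba2+ (Z=56), I- (Z=53).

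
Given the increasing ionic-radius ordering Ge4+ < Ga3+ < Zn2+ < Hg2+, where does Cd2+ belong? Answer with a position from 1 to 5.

Electron counts and nuclear charges: Ge4+ has 28 e⁻ (Z=32), Ga3+ has 28 e⁻ (Z=31), Zn2+ has 28 e⁻ (Z=30), Cd2+ has 46 e⁻ (Z=48), Hg2+ has 78 e⁻ (Z=80). Ge4+ < Ga3+ (both 28 e⁻, Z=32>31); Ga3+ < Zn2+ (both 28 e⁻, Z=31>30); Zn2+ < Cd2+ (same group, period 4 vs 5); Cd2+ < Hg2+ (same group, period 5 vs 6).
Merged order: Ge4+ < Ga3+ < Zn2+ < Cd2+ < Hg2+ — Cd2+ is number 4.

4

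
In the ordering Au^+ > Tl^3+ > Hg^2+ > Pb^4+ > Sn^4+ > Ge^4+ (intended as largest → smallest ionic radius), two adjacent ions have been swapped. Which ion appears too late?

Hg^2+

Check each adjacent pair. Tl^3+ and Hg^2+ are reversed: both have 78 electrons but Z(Tl)=81 > Z(Hg)=80, so Tl^3+ should be the smaller of the two. No other neighbouring pair contradicts the periodic trends, so Hg^2+ is the ion listed too late.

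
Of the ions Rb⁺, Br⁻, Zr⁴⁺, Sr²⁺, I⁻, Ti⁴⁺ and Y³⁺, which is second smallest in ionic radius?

First list Z and electron count for each: Ti⁴⁺ (Z=22, 18 e⁻), Zr⁴⁺ (Z=40, 36 e⁻), Y³⁺ (Z=39, 36 e⁻), Sr²⁺ (Z=38, 36 e⁻), Rb⁺ (Z=37, 36 e⁻), Br⁻ (Z=35, 36 e⁻), I⁻ (Z=53, 54 e⁻). Ti⁴⁺ < Zr⁴⁺ (same group, period 4 vs 5); Zr⁴⁺ < Y³⁺ (both 36 e⁻, Z=40>39); Y³⁺ < Sr²⁺ (both 36 e⁻, Z=39>38); Sr²⁺ < Rb⁺ (isoelectronic, higher Z=38 is smaller); Rb⁺ < Br⁻ (both 36 e⁻, Z=37>35); Br⁻ < I⁻ (same group, period 4 vs 5).
Full ascending order: Ti⁴⁺ < Zr⁴⁺ < Y³⁺ < Sr²⁺ < Rb⁺ < Br⁻ < I⁻. Counting from the smallest, position 2 is Zr⁴⁺.

Zr⁴⁺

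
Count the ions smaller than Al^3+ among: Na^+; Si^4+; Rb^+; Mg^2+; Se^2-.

1

Tabulating Z and e⁻: Si^4+ (Z=14, 10 e⁻), Al^3+ (Z=13, 10 e⁻), Mg^2+ (Z=12, 10 e⁻), Na^+ (Z=11, 10 e⁻), Rb^+ (Z=37, 36 e⁻), Se^2- (Z=34, 36 e⁻). Si^4+ < Al^3+ (isoelectronic, higher Z=14 is smaller); Al^3+ < Mg^2+ (isoelectronic, higher Z=13 is smaller); Mg^2+ < Na^+ (both 10 e⁻, Z=12>11); Na^+ < Rb^+ (same group, 2 shells fewer); Rb^+ < Se^2- (both 36 e⁻, Z=37>34).
Ordering all of them (including Al^3+) by radius gives Si^4+ < Al^3+ < Mg^2+ < Na^+ < Rb^+ < Se^2-. So 1 is smaller.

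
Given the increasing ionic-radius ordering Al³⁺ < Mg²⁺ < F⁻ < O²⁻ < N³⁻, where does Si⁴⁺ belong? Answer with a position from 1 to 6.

These species are isoelectronic with 10 electrons. The only difference is the number of protons: Si⁴⁺ (Z=14), Al³⁺ (Z=13), Mg²⁺ (Z=12), F⁻ (Z=9), O²⁻ (Z=8), N³⁻ (Z=7). The strongest nuclear pull (Si⁴⁺) gives the smallest ion.
Merged order: Si⁴⁺ < Al³⁺ < Mg²⁺ < F⁻ < O²⁻ < N³⁻ — Si⁴⁺ is number 1.

1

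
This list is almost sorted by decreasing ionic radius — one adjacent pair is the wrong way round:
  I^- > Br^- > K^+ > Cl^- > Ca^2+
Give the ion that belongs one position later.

The pair K^+, Cl^- is the wrong way round — they are isoelectronic (18 e⁻) and K has more protons than Cl (19 vs 17), making K^+ smaller. All other adjacent pairs agree with periodic trends, so K^+ is the misplaced ion.

K^+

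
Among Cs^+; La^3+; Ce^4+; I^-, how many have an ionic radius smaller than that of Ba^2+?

Each ion has 54 electrons. The ranking follows nuclear charge in reverse — greater Z gives a smaller radius. Ce^4+ (Z=58), La^3+ (Z=57), Ba^2+ (Z=56), Cs^+ (Z=55), I^- (Z=53).
Relative to Ba^2+, the ions that are smaller are Ce^4+, La^3+. So 2 are smaller.

2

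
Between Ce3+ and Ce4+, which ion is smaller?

Same element, different charge: the more highly charged cation has fewer electrons and a greater effective nuclear charge per electron, making Ce4+ the smallest.

Ce4+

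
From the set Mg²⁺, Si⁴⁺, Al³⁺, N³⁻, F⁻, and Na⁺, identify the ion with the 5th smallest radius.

Each ion has 10 electrons. The ranking follows nuclear charge in reverse — greater Z gives a smaller radius. Si⁴⁺ (Z=14), Al³⁺ (Z=13), Mg²⁺ (Z=12), Na⁺ (Z=11), F⁻ (Z=9), N³⁻ (Z=7).
That gives Si⁴⁺ < Al³⁺ < Mg²⁺ < Na⁺ < F⁻ < N³⁻. From the smallest end, number 5 is F⁻.

F⁻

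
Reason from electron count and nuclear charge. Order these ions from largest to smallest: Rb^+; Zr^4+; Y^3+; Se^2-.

Se^2- > Rb^+ > Y^3+ > Zr^4+

All of these have 36 electrons (isoelectronic). With the same electron cloud, the ion with the most protons pulls it in tightest. Nuclear charges: Zr^4+ (Z=40), Y^3+ (Z=39), Rb^+ (Z=37), Se^2- (Z=34). Highest Z is smallest.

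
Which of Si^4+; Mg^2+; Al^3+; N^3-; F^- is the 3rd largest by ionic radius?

Mg^2+

Isoelectronic series (10 e⁻ each). Size is set by nuclear charge: more protons means a smaller ion. Si^4+ (Z=14), Al^3+ (Z=13), Mg^2+ (Z=12), F^- (Z=9), N^3- (Z=7).
So the order is Si^4+ < Al^3+ < Mg^2+ < F^- < N^3-; the 3rd-largest ion is Mg^2+.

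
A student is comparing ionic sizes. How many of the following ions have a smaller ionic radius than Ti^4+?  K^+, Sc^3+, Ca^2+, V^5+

Each ion has 18 electrons. The ranking follows nuclear charge in reverse — greater Z gives a smaller radius. V^5+ (Z=23), Ti^4+ (Z=22), Sc^3+ (Z=21), Ca^2+ (Z=20), K^+ (Z=19).
Ordering all of them (including Ti^4+) by radius gives V^5+ < Ti^4+ < Sc^3+ < Ca^2+ < K^+. Count: 1.

1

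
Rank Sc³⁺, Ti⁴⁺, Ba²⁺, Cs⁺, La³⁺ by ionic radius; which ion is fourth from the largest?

Work out protons and electrons: Ti⁴⁺ has 18 e⁻ (Z=22), Sc³⁺ has 18 e⁻ (Z=21), La³⁺ has 54 e⁻ (Z=57), Ba²⁺ has 54 e⁻ (Z=56), Cs⁺ has 54 e⁻ (Z=55). Ti⁴⁺ < Sc³⁺ (isoelectronic, higher Z=22 is smaller); Sc³⁺ < La³⁺ (same group, period 4 vs 6); La³⁺ < Ba²⁺ (both 54 e⁻, Z=57>56); Ba²⁺ < Cs⁺ (isoelectronic, higher Z=56 is smaller).
That gives Ti⁴⁺ < Sc³⁺ < La³⁺ < Ba²⁺ < Cs⁺. From the largest end, number 4 is Sc³⁺.

Sc³⁺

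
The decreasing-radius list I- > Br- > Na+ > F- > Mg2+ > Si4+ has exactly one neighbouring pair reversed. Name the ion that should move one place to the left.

Scanning neighbour by neighbour, only Na+/F- violates a trend: both have 10 electrons but Z(Na)=11 > Z(F)=9, so Na+ should be the smaller of the two. That makes F- the one sitting a position late relative to where it belongs.

F-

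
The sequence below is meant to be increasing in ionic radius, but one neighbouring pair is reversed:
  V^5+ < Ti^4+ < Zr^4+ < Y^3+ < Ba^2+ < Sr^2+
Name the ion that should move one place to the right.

The pair Ba^2+, Sr^2+ is the wrong way round — Sr^2+ and Ba^2+ are in one column with the same charge; the lighter period-5 ion has one fewer shell and is smaller. All other adjacent pairs agree with periodic trends, so Ba^2+ is the misplaced ion.

Ba^2+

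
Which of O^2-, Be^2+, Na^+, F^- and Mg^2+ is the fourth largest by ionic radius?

Mg^2+

Electron counts and nuclear charges: Be^2+: 2 e⁻, Z=4, Mg^2+: 10 e⁻, Z=12, Na^+: 10 e⁻, Z=11, F^-: 10 e⁻, Z=9, O^2-: 10 e⁻, Z=8. Be^2+ < Mg^2+ (same group, 1 shell fewer); Mg^2+ < Na^+ (isoelectronic, higher Z=12 is smaller); Na^+ < F^- (isoelectronic, higher Z=11 is smaller); F^- < O^2- (isoelectronic, higher Z=9 is smaller).
Ordering: Be^2+ < Mg^2+ < Na^+ < F^- < O^2-. The fourth largest is Mg^2+.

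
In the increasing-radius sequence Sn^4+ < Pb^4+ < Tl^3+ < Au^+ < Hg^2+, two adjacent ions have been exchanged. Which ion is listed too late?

Hg^2+

Check each adjacent pair. Au^+ and Hg^2+ are reversed: they are isoelectronic (78 e⁻) and Hg has more protons than Au (80 vs 79), making Hg^2+ smaller. No other neighbouring pair contradicts the periodic trends, so Hg^2+ is the ion listed too late.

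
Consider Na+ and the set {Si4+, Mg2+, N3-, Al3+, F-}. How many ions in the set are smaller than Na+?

3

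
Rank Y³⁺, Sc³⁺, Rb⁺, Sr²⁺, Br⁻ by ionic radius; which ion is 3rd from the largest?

Sr²⁺

Sc³⁺ (Z=21, 18 e⁻), Y³⁺ (Z=39, 36 e⁻), Sr²⁺ (Z=38, 36 e⁻), Rb⁺ (Z=37, 36 e⁻), Br⁻ (Z=35, 36 e⁻). Sc³⁺ < Y³⁺ (same group, 1 shell fewer); Y³⁺ < Sr²⁺ (isoelectronic, higher Z=39 is smaller); Sr²⁺ < Rb⁺ (isoelectronic, higher Z=38 is smaller); Rb⁺ < Br⁻ (isoelectronic, higher Z=37 is smaller).
So the order is Sc³⁺ < Y³⁺ < Sr²⁺ < Rb⁺ < Br⁻; the 3rd-largest ion is Sr²⁺.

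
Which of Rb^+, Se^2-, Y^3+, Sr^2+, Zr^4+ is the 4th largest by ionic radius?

Isoelectronic series (36 e⁻ each). Size is set by nuclear charge: more protons means a smaller ion. Zr^4+ (Z=40), Y^3+ (Z=39), Sr^2+ (Z=38), Rb^+ (Z=37), Se^2- (Z=34).
Full ascending order: Zr^4+ < Y^3+ < Sr^2+ < Rb^+ < Se^2-. Counting from the largest, position 4 is Y^3+.

Y^3+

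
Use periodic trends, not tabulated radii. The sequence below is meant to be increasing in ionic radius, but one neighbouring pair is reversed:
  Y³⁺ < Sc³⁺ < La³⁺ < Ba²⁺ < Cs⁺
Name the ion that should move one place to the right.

Scanning neighbour by neighbour, only Y³⁺/Sc³⁺ violates a trend: both in group 3 with the same charge; Sc³⁺ (period 4) has the smaller radius. That makes Y³⁺ the one sitting a position early relative to where it belongs.

Y³⁺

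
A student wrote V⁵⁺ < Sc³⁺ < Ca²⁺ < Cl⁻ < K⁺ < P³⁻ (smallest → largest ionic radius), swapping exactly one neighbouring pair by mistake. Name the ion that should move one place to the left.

The pair Cl⁻, K⁺ is the wrong way round — K⁺ and Cl⁻ share 18 electrons; the higher nuclear charge on K (Z=19) contracts it more, so K⁺ < Cl⁻. All other adjacent pairs agree with periodic trends, so K⁺ is the misplaced ion.

K⁺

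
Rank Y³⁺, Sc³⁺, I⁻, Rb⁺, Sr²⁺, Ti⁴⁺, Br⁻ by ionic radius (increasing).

Ti⁴⁺: 18 e⁻, Z=22, Sc³⁺: 18 e⁻, Z=21, Y³⁺: 36 e⁻, Z=39, Sr²⁺: 36 e⁻, Z=38, Rb⁺: 36 e⁻, Z=37, Br⁻: 36 e⁻, Z=35, I⁻: 54 e⁻, Z=53. Ti⁴⁺ < Sc³⁺ (both 18 e⁻, Z=22>21); Sc³⁺ < Y³⁺ (same group, 1 shell fewer); Y³⁺ < Sr²⁺ (isoelectronic, higher Z=39 is smaller); Sr²⁺ < Rb⁺ (both 36 e⁻, Z=38>37); Rb⁺ < Br⁻ (both 36 e⁻, Z=37>35); Br⁻ < I⁻ (same group, period 4 vs 5).

Ti⁴⁺ < Sc³⁺ < Y³⁺ < Sr²⁺ < Rb⁺ < Br⁻ < I⁻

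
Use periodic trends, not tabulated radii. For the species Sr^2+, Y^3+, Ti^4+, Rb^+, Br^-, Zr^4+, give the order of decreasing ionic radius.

Br^- > Rb^+ > Sr^2+ > Y^3+ > Zr^4+ > Ti^4+

Ti^4+ has 18 e⁻ (Z=22), Zr^4+ has 36 e⁻ (Z=40), Y^3+ has 36 e⁻ (Z=39), Sr^2+ has 36 e⁻ (Z=38), Rb^+ has 36 e⁻ (Z=37), Br^- has 36 e⁻ (Z=35). Ti^4+ < Zr^4+ (same group, period 4 vs 5); Zr^4+ < Y^3+ (both 36 e⁻, Z=40>39); Y^3+ < Sr^2+ (isoelectronic, higher Z=39 is smaller); Sr^2+ < Rb^+ (isoelectronic, higher Z=38 is smaller); Rb^+ < Br^- (both 36 e⁻, Z=37>35).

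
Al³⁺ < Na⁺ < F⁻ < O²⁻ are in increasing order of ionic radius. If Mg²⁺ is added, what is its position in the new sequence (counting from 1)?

2

Isoelectronic series (10 e⁻ each). Size is set by nuclear charge: more protons means a smaller ion. Al³⁺ (Z=13), Mg²⁺ (Z=12), Na⁺ (Z=11), F⁻ (Z=9), O²⁻ (Z=8).
With Mg²⁺ included the full order is Al³⁺ < Mg²⁺ < Na⁺ < F⁻ < O²⁻, so it takes position 2.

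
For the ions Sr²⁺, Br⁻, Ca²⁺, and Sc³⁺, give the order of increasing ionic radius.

Sc³⁺ < Ca²⁺ < Sr²⁺ < Br⁻

Tabulating Z and e⁻: Sc³⁺ has 18 e⁻ (Z=21), Ca²⁺ has 18 e⁻ (Z=20), Sr²⁺ has 36 e⁻ (Z=38), Br⁻ has 36 e⁻ (Z=35). Sc³⁺ < Ca²⁺ (isoelectronic, higher Z=21 is smaller); Ca²⁺ < Sr²⁺ (same group, period 4 vs 5); Sr²⁺ < Br⁻ (both 36 e⁻, Z=38>35).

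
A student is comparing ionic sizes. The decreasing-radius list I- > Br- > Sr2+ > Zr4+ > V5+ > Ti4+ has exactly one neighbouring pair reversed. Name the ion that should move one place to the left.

Ti4+

Compare adjacent ions: V5+ and Ti4+ share 18 electrons; the higher nuclear charge on V (Z=23) contracts it more, so V5+ < Ti4+ — yet in this decreasing list V5+ sits before Ti4+. Nothing else is reversed, so Ti4+ should move one place to the left.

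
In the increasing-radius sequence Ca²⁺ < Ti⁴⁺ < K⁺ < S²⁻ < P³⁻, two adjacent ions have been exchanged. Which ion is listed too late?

Ti⁴⁺

The pair Ca²⁺, Ti⁴⁺ is the wrong way round — Ti⁴⁺ and Ca²⁺ share 18 electrons; the higher nuclear charge on Ti (Z=22) contracts it more, so Ti⁴⁺ < Ca²⁺. All other adjacent pairs agree with periodic trends, so Ti⁴⁺ is the misplaced ion.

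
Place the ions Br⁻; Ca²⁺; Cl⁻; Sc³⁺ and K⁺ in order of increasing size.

First list Z and electron count for each: Sc³⁺ has 18 e⁻ (Z=21), Ca²⁺ has 18 e⁻ (Z=20), K⁺ has 18 e⁻ (Z=19), Cl⁻ has 18 e⁻ (Z=17), Br⁻ has 36 e⁻ (Z=35). Sc³⁺ < Ca²⁺ (isoelectronic, higher Z=21 is smaller); Ca²⁺ < K⁺ (both 18 e⁻, Z=20>19); K⁺ < Cl⁻ (both 18 e⁻, Z=19>17); Cl⁻ < Br⁻ (same group, 1 shell fewer).

Sc³⁺ < Ca²⁺ < K⁺ < Cl⁻ < Br⁻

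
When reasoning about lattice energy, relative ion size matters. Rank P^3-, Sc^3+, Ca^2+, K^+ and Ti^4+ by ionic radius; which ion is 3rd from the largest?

Ca^2+

These species are isoelectronic with 18 electrons. The only difference is the number of protons: Ti^4+ (Z=22), Sc^3+ (Z=21), Ca^2+ (Z=20), K^+ (Z=19), P^3- (Z=15). The strongest nuclear pull (Ti^4+) gives the smallest ion.
So the order is Ti^4+ < Sc^3+ < Ca^2+ < K^+ < P^3-; the 3rd-largest ion is Ca^2+.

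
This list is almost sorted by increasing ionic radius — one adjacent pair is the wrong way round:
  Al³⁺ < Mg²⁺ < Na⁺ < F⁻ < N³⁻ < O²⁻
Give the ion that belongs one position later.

Scanning neighbour by neighbour, only N³⁻/O²⁻ violates a trend: O²⁻ and N³⁻ share 10 electrons; the higher nuclear charge on O (Z=8) contracts it more, so O²⁻ < N³⁻. That makes N³⁻ the one sitting a position early relative to where it belongs.

N³⁻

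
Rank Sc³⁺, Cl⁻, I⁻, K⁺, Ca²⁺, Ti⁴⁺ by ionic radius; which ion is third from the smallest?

Tabulating Z and e⁻: Ti⁴⁺ has 18 e⁻ (Z=22), Sc³⁺ has 18 e⁻ (Z=21), Ca²⁺ has 18 e⁻ (Z=20), K⁺ has 18 e⁻ (Z=19), Cl⁻ has 18 e⁻ (Z=17), I⁻ has 54 e⁻ (Z=53). Ti⁴⁺ < Sc³⁺ (isoelectronic, higher Z=22 is smaller); Sc³⁺ < Ca²⁺ (isoelectronic, higher Z=21 is smaller); Ca²⁺ < K⁺ (isoelectronic, higher Z=20 is smaller); K⁺ < Cl⁻ (both 18 e⁻, Z=19>17); Cl⁻ < I⁻ (same group, 2 shells fewer).
That gives Ti⁴⁺ < Sc³⁺ < Ca²⁺ < K⁺ < Cl⁻ < I⁻. From the smallest end, number 3 is Ca²⁺.

Ca²⁺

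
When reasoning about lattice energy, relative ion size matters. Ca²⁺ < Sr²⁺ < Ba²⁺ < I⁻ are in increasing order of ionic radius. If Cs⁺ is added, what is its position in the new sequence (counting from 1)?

4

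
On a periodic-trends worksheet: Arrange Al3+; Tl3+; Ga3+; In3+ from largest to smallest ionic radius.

Same group, same charge. Going down the group adds an extra shell of electrons, so the ion gets larger: Al3+ is highest in the group and smallest.

Tl3+ > In3+ > Ga3+ > Al3+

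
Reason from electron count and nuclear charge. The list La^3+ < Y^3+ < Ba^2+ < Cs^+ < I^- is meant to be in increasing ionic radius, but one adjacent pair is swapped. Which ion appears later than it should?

Y^3+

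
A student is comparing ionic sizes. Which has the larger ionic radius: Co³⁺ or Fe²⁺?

Fe²⁺

Isoelectronic series (24 e⁻ each). Size is set by nuclear charge: more protons means a smaller ion. Co³⁺ (Z=27), Fe²⁺ (Z=26).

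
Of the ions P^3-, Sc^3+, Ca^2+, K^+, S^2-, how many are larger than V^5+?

All of these have 18 electrons (isoelectronic). With the same electron cloud, the ion with the most protons pulls it in tightest. Nuclear charges: V^5+ (Z=23), Sc^3+ (Z=21), Ca^2+ (Z=20), K^+ (Z=19), S^2- (Z=16), P^3- (Z=15). Highest Z is smallest.
Ordering all of them (including V^5+) by radius gives V^5+ < Sc^3+ < Ca^2+ < K^+ < S^2- < P^3-. So 5 are larger.

5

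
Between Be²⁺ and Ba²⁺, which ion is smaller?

Be²⁺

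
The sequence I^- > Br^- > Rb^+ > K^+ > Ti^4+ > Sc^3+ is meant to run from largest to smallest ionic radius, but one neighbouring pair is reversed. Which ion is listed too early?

Scanning neighbour by neighbour, only Ti^4+/Sc^3+ violates a trend: they are isoelectronic (18 e⁻) and Ti has more protons than Sc (22 vs 21), making Ti^4+ smaller. That makes Ti^4+ the one sitting a position early relative to where it belongs.

Ti^4+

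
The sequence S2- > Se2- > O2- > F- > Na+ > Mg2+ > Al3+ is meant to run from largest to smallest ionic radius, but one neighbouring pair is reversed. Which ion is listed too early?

The pair S2-, Se2- is the wrong way round — same group and charge — period 3 sits above period 4, so S2- is smaller. All other adjacent pairs agree with periodic trends, so S2- is the misplaced ion.

S2-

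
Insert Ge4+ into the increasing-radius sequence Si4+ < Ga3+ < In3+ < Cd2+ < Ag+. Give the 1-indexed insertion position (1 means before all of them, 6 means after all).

Electron counts and nuclear charges: Si4+ has 10 e⁻ (Z=14), Ge4+ has 28 e⁻ (Z=32), Ga3+ has 28 e⁻ (Z=31), In3+ has 46 e⁻ (Z=49), Cd2+ has 46 e⁻ (Z=48), Ag+ has 46 e⁻ (Z=47). Si4+ < Ge4+ (same group, period 3 vs 4); Ge4+ < Ga3+ (isoelectronic, higher Z=32 is smaller); Ga3+ < In3+ (same group, period 4 vs 5); In3+ < Cd2+ (both 46 e⁻, Z=49>48); Cd2+ < Ag+ (isoelectronic, higher Z=48 is smaller).
Putting Ge4+ in gives Si4+ < Ge4+ < Ga3+ < In3+ < Cd2+ < Ag+; it lands at slot 2.

2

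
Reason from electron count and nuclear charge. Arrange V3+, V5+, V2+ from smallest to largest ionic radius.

V5+ < V3+ < V2+

Same element, different charge: the more highly charged cation has fewer electrons and a greater effective nuclear charge per electron, making V5+ the smallest.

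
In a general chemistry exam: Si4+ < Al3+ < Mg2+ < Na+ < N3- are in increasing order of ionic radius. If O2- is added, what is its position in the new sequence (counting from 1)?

5

All of these have 10 electrons (isoelectronic). With the same electron cloud, the ion with the most protons pulls it in tightest. Nuclear charges: Si4+ (Z=14), Al3+ (Z=13), Mg2+ (Z=12), Na+ (Z=11), O2- (Z=8), N3- (Z=7). Highest Z is smallest.
Putting O2- in gives Si4+ < Al3+ < Mg2+ < Na+ < O2- < N3-; it lands at slot 5.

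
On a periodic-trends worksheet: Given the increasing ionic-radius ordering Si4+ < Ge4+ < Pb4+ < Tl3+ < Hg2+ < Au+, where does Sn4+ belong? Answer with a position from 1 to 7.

3

Tabulating Z and e⁻: Si4+ has 10 e⁻ (Z=14), Ge4+ has 28 e⁻ (Z=32), Sn4+ has 46 e⁻ (Z=50), Pb4+ has 78 e⁻ (Z=82), Tl3+ has 78 e⁻ (Z=81), Hg2+ has 78 e⁻ (Z=80), Au+ has 78 e⁻ (Z=79). Si4+ < Ge4+ (same group, period 3 vs 4); Ge4+ < Sn4+ (same group, period 4 vs 5); Sn4+ < Pb4+ (same group, 1 shell fewer); Pb4+ < Tl3+ (isoelectronic, higher Z=82 is smaller); Tl3+ < Hg2+ (isoelectronic, higher Z=81 is smaller); Hg2+ < Au+ (both 78 e⁻, Z=80>79).
Putting Sn4+ in gives Si4+ < Ge4+ < Sn4+ < Pb4+ < Tl3+ < Hg2+ < Au+; it lands at slot 3.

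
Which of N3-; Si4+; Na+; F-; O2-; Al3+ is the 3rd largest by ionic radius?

All of these have 10 electrons (isoelectronic). With the same electron cloud, the ion with the most protons pulls it in tightest. Nuclear charges: Si4+ (Z=14), Al3+ (Z=13), Na+ (Z=11), F- (Z=9), O2- (Z=8), N3- (Z=7). Highest Z is smallest.
Ordering: Si4+ < Al3+ < Na+ < F- < O2- < N3-. The 3rd largest is F-.

F-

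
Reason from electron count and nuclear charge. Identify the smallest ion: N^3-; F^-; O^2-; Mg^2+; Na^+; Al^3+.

Al^3+

All of these have 10 electrons (isoelectronic). With the same electron cloud, the ion with the most protons pulls it in tightest. Nuclear charges: Al^3+ (Z=13), Mg^2+ (Z=12), Na^+ (Z=11), F^- (Z=9), O^2- (Z=8), N^3- (Z=7). Highest Z is smallest.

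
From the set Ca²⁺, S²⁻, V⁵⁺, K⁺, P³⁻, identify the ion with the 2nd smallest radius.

These species are isoelectronic with 18 electrons. The only difference is the number of protons: V⁵⁺ (Z=23), Ca²⁺ (Z=20), K⁺ (Z=19), S²⁻ (Z=16), P³⁻ (Z=15). The strongest nuclear pull (V⁵⁺) gives the smallest ion.
Ordering: V⁵⁺ < Ca²⁺ < K⁺ < S²⁻ < P³⁻. The 2nd smallest is Ca²⁺.

Ca²⁺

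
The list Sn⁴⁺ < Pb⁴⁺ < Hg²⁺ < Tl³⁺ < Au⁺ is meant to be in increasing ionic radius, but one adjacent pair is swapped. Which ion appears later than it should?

Tl³⁺

The pair Hg²⁺, Tl³⁺ is the wrong way round — Tl³⁺ and Hg²⁺ share 78 electrons; the higher nuclear charge on Tl (Z=81) contracts it more, so Tl³⁺ < Hg²⁺. All other adjacent pairs agree with periodic trends, so Tl³⁺ is the misplaced ion.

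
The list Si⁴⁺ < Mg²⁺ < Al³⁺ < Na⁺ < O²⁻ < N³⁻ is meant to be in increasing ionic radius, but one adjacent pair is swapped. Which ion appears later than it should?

Scanning neighbour by neighbour, only Mg²⁺/Al³⁺ violates a trend: they are isoelectronic (10 e⁻) and Al has more protons than Mg (13 vs 12), making Al³⁺ smaller. That makes Al³⁺ the one sitting a position late relative to where it belongs.

Al³⁺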